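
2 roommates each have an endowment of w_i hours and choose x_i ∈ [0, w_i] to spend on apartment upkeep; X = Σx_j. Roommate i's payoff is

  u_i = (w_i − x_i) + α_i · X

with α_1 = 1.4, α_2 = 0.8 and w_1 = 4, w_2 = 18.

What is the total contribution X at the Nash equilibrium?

∂u_i/∂x_i = α_i − 1, so roommate i contributes w_i if α_i > 1, else 0.
α_i > 1 for i ∈ {1}; NE contributions (4, 0), X = 4.

4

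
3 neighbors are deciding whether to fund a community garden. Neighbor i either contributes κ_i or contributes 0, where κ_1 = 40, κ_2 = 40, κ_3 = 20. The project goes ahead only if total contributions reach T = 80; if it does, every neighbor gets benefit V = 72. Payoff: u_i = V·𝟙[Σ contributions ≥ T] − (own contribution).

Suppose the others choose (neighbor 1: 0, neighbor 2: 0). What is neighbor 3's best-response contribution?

0

Others' total = 0. Even contributing 20 gives 20 < 80: no benefit either way.
Best response: 0.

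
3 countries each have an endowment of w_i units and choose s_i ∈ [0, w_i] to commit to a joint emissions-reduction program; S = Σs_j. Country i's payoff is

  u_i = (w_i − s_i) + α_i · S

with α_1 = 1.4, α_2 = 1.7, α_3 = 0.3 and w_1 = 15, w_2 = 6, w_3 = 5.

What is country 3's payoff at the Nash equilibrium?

∂u_i/∂s_i = α_i − 1, so country i contributes w_i if α_i > 1, else 0.
α_i > 1 for i ∈ {1, 2}; NE contributions (15, 6, 0), S = 21.
u_3 = (5 − 0) + 0.3·21 = 11.3.

11.3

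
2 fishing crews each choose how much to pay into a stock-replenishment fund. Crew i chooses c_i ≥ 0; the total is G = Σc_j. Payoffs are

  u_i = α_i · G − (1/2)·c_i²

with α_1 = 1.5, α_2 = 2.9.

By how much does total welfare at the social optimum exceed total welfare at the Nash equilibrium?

Crew i's FOC: ∂u_i/∂c_i = α_i − c_i = 0, so c_i* = α_i.
NE contributions = (1.5, 2.9); G = 4.4.
W^NE = (Σα)·G − ½Σα_i² = 4.4² − ½·10.66 = 14.03.
Planner sets c_i = Σα_j = 4.4 for every i, so G^SO = 2·4.4 = 8.8.
W^SO = (Σα)·G^SO − ½·2·(Σα)² = (2/2)·4.4² = 19.36.
Deadweight loss = W^SO − W^NE = 5.33.

5.33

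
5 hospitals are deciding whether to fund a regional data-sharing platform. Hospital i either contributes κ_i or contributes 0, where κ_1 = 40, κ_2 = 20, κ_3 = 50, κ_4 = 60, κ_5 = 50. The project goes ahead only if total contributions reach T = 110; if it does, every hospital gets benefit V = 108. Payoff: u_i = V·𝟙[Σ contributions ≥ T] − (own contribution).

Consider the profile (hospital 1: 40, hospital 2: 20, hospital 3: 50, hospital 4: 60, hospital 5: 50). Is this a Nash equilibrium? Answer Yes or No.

Total = 220 ≥ 110: provided.
Hospital 1 (pledges 40, payoff 68): dropping to 0 → total 180, payoff 108. Profitable deviation.

No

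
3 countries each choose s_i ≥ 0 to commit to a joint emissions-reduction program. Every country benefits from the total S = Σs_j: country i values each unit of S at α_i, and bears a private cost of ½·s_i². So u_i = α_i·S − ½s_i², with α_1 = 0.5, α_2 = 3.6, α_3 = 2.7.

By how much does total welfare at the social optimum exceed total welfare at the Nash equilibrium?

Country i's FOC: ∂u_i/∂s_i = α_i − s_i = 0, so s_i* = α_i.
NE contributions = (0.5, 3.6, 2.7); S = 6.8.
W^NE = (Σα)·S − ½Σα_i² = 6.8² − ½·20.5 = 35.99.
Planner sets s_i = Σα_j = 6.8 for every i, so S^SO = 3·6.8 = 20.4.
W^SO = (Σα)·S^SO − ½·3·(Σα)² = (3/2)·6.8² = 69.36.
Deadweight loss = W^SO − W^NE = 33.37.

33.37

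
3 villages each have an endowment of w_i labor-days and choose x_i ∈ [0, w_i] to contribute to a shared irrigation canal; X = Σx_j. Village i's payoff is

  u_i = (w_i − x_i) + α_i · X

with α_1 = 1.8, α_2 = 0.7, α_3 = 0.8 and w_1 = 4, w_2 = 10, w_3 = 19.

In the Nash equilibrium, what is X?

∂u_i/∂x_i = α_i − 1, so village i contributes w_i if α_i > 1, else 0.
α_i > 1 for i ∈ {1}; NE contributions (4, 0, 0), X = 4.

4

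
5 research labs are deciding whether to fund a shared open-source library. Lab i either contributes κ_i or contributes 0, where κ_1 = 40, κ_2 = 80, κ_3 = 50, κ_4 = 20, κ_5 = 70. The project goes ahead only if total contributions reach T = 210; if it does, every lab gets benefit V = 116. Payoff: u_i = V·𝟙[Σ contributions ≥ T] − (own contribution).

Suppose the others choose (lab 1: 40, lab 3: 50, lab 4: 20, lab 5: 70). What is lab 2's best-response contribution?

80

Others' total = 180. Contributing 80 brings total to 260 ≥ 210: gain V − κ_2 = 36.
Best response: 80.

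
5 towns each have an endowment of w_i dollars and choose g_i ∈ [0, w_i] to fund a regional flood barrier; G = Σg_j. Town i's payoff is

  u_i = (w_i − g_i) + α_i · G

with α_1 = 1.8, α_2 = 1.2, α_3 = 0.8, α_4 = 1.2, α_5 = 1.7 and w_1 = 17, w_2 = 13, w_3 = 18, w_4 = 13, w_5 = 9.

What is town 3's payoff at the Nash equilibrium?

59.6

∂u_i/∂g_i = α_i − 1, so town i contributes w_i if α_i > 1, else 0.
α_i > 1 for i ∈ {1, 2, 4, 5}; NE contributions (17, 13, 0, 13, 9), G = 52.
u_3 = (18 − 0) + 0.8·52 = 59.6.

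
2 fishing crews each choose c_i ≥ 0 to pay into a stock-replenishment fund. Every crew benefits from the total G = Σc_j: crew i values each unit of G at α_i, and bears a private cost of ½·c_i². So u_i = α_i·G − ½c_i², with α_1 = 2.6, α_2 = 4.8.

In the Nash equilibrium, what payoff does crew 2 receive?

Crew i's FOC: ∂u_i/∂c_i = α_i − c_i = 0, so c_i* = α_i.
NE contributions = (2.6, 4.8); G = 7.4.
u_2 = α_2·G − ½·(c_2)² = 4.8·7.4 − ½·4.8² = 24.

24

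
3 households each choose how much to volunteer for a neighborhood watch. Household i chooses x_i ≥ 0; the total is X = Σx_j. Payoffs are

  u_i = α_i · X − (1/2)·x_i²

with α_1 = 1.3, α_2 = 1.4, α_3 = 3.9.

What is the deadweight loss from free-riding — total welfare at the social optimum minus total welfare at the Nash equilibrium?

31.21

Household i's FOC: ∂u_i/∂x_i = α_i − x_i = 0, so x_i* = α_i.
NE contributions = (1.3, 1.4, 3.9); X = 6.6.
W^NE = (Σα)·X − ½Σα_i² = 6.6² − ½·18.86 = 34.13.
Planner sets x_i = Σα_j = 6.6 for every i, so X^SO = 3·6.6 = 19.8.
W^SO = (Σα)·X^SO − ½·3·(Σα)² = (3/2)·6.6² = 65.34.
Deadweight loss = W^SO − W^NE = 31.21.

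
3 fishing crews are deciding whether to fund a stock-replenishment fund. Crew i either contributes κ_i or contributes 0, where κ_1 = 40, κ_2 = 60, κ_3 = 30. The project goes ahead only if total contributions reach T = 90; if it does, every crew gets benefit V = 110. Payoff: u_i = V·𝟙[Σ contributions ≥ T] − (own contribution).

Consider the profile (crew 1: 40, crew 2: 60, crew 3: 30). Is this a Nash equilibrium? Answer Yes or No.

No

Total = 130 ≥ 90: provided.
Crew 1 (pledges 40, payoff 70): dropping to 0 → total 90, payoff 110. Profitable deviation.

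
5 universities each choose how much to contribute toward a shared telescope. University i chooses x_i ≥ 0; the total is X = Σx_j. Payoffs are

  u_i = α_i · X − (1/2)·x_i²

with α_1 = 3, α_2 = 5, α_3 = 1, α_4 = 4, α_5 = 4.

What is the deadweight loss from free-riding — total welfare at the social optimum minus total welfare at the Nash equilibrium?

University i's FOC: ∂u_i/∂x_i = α_i − x_i = 0, so x_i* = α_i.
NE contributions = (3, 5, 1, 4, 4); X = 17.
W^NE = (Σα)·X − ½Σα_i² = 17² − ½·67 = 255.5.
Planner sets x_i = Σα_j = 17 for every i, so X^SO = 5·17 = 85.
W^SO = (Σα)·X^SO − ½·5·(Σα)² = (5/2)·17² = 722.5.
Deadweight loss = W^SO − W^NE = 467.

467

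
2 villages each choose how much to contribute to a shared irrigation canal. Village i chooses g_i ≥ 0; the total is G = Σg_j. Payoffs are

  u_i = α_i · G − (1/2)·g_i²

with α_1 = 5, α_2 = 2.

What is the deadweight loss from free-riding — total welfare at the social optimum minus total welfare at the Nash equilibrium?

14.5

Village i's FOC: ∂u_i/∂g_i = α_i − g_i = 0, so g_i* = α_i.
NE contributions = (5, 2); G = 7.
W^NE = (Σα)·G − ½Σα_i² = 7² − ½·29 = 34.5.
Planner sets g_i = Σα_j = 7 for every i, so G^SO = 2·7 = 14.
W^SO = (Σα)·G^SO − ½·2·(Σα)² = (2/2)·7² = 49.
Deadweight loss = W^SO − W^NE = 14.5.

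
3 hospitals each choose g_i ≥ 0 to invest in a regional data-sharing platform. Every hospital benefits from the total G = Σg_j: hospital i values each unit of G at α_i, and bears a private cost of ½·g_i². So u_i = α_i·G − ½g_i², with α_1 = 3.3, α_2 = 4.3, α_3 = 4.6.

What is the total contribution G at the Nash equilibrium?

Hospital i's FOC: ∂u_i/∂g_i = α_i − g_i = 0, so g_i* = α_i.
NE contributions = (3.3, 4.3, 4.6); G = 12.2.

12.2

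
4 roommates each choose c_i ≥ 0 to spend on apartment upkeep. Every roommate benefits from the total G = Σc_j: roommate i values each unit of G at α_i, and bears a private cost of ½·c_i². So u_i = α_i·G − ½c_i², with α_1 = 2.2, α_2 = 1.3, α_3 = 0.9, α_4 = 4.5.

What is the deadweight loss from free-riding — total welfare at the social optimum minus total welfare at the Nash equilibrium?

Roommate i's FOC: ∂u_i/∂c_i = α_i − c_i = 0, so c_i* = α_i.
NE contributions = (2.2, 1.3, 0.9, 4.5); G = 8.9.
W^NE = (Σα)·G − ½Σα_i² = 8.9² − ½·27.59 = 65.415.
Planner sets c_i = Σα_j = 8.9 for every i, so G^SO = 4·8.9 = 35.6.
W^SO = (Σα)·G^SO − ½·4·(Σα)² = (4/2)·8.9² = 158.42.
Deadweight loss = W^SO − W^NE = 93.005.

93.005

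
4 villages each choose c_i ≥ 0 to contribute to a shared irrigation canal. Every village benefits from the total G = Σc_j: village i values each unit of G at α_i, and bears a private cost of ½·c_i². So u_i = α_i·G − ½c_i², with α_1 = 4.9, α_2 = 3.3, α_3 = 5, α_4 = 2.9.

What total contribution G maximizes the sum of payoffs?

Planner FOC: ∂(Σu_j)/∂c_i = (Σα_j) − c_i = 0, so c_i^SO = Σα_j = 16.1 for every i; G^SO = 64.4.

64.4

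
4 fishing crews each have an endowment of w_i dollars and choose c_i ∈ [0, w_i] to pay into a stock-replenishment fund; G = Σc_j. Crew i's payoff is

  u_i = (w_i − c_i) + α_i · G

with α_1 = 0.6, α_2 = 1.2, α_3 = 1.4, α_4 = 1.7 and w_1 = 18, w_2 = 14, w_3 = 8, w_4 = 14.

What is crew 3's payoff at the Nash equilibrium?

∂u_i/∂c_i = α_i − 1, so crew i contributes w_i if α_i > 1, else 0.
α_i > 1 for i ∈ {2, 3, 4}; NE contributions (0, 14, 8, 14), G = 36.
u_3 = (8 − 8) + 1.4·36 = 50.4.

50.4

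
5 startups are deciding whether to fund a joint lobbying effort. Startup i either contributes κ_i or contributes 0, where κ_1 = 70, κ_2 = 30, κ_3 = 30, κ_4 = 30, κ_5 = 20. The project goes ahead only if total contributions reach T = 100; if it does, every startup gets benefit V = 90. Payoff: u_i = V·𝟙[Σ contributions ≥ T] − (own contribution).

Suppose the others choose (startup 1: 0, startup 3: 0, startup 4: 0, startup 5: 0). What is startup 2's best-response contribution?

0

Others' total = 0. Even contributing 30 gives 30 < 100: no benefit either way.
Best response: 0.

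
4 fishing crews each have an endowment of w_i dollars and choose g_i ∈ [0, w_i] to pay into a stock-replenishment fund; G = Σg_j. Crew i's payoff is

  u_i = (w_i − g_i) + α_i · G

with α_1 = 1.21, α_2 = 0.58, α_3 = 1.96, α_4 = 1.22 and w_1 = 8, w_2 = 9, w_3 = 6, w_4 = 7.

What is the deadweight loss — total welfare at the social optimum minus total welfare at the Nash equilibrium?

∂u_i/∂g_i = α_i − 1, so crew i contributes w_i if α_i > 1, else 0.
α_i > 1 for i ∈ {1, 3, 4}; NE contributions (8, 0, 6, 7), G = 21.
W^NE = Σw_i − G^NE + (Σα_i)·G^NE = 30 + 3.97·21 = 113.37.
Planner: ∂(Σu_j)/∂g_i = Σα_j − 1 = 3.97 > 0, so everyone contributes w_i; G^SO = 30, W^SO = 30 + 3.97·30 = 149.1.
Deadweight loss = 35.73.

35.73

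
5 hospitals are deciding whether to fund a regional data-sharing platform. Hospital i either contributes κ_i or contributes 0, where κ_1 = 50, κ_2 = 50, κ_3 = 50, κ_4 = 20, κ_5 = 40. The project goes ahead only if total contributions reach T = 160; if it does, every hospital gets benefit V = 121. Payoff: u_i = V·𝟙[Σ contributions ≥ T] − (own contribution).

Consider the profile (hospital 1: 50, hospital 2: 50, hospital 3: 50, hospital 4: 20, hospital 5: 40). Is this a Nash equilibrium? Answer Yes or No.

Total = 210 ≥ 160: provided.
Hospital 1 (pledges 50, payoff 71): dropping to 0 → total 160, payoff 121. Profitable deviation.

No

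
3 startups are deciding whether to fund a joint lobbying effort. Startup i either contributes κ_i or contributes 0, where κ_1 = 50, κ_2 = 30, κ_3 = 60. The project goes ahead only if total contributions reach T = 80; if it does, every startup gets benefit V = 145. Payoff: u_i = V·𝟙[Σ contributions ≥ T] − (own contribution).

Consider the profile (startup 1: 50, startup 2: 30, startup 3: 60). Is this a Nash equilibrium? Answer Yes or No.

Total = 140 ≥ 80: provided.
Startup 1 (pledges 50, payoff 95): dropping to 0 → total 90, payoff 145. Profitable deviation.

No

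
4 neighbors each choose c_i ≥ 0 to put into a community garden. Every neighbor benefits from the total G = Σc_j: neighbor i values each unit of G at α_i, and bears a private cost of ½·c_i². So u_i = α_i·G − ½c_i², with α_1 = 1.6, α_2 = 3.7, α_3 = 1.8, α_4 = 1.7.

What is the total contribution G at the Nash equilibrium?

Neighbor i's FOC: ∂u_i/∂c_i = α_i − c_i = 0, so c_i* = α_i.
NE contributions = (1.6, 3.7, 1.8, 1.7); G = 8.8.

8.8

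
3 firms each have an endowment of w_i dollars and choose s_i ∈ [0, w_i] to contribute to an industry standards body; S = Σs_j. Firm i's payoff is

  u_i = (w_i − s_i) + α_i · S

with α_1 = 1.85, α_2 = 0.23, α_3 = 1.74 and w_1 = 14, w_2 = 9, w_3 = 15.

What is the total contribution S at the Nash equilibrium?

29

∂u_i/∂s_i = α_i − 1, so firm i contributes w_i if α_i > 1, else 0.
α_i > 1 for i ∈ {1, 3}; NE contributions (14, 0, 15), S = 29.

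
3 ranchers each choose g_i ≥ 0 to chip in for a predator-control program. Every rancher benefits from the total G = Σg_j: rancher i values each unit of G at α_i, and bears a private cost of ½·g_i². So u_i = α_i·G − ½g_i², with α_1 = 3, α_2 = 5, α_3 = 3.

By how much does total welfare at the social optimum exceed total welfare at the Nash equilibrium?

82

Rancher i's FOC: ∂u_i/∂g_i = α_i − g_i = 0, so g_i* = α_i.
NE contributions = (3, 5, 3); G = 11.
W^NE = (Σα)·G − ½Σα_i² = 11² − ½·43 = 99.5.
Planner sets g_i = Σα_j = 11 for every i, so G^SO = 3·11 = 33.
W^SO = (Σα)·G^SO − ½·3·(Σα)² = (3/2)·11² = 181.5.
Deadweight loss = W^SO − W^NE = 82.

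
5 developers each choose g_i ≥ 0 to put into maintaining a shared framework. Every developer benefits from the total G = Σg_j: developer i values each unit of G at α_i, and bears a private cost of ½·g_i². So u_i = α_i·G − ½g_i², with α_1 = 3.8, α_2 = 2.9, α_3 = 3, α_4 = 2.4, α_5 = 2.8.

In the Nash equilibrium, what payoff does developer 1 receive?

Developer i's FOC: ∂u_i/∂g_i = α_i − g_i = 0, so g_i* = α_i.
NE contributions = (3.8, 2.9, 3, 2.4, 2.8); G = 14.9.
u_1 = α_1·G − ½·(g_1)² = 3.8·14.9 − ½·3.8² = 49.4.

49.4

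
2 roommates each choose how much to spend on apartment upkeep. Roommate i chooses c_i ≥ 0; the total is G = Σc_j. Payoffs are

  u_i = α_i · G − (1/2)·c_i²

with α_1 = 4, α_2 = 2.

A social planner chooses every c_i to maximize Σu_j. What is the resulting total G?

Planner FOC: ∂(Σu_j)/∂c_i = (Σα_j) − c_i = 0, so c_i^SO = Σα_j = 6 for every i; G^SO = 12.

12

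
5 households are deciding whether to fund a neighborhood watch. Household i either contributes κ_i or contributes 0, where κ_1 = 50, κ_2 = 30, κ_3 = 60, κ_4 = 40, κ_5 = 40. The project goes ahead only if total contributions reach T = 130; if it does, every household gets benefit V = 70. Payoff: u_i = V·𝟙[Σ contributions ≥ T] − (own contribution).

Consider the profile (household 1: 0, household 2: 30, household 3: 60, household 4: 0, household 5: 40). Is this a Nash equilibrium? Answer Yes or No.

Yes

Total = 130 ≥ 130: provided.
Household 1 (pledges 0, payoff 70): pledging 50 → total 180, payoff 20. No gain.
Household 2 (pledges 30, payoff 40): dropping to 0 → total 100, payoff 0. No gain.
Household 3 (pledges 60, payoff 10): dropping to 0 → total 70, payoff 0. No gain.
Household 4 (pledges 0, payoff 70): pledging 40 → total 170, payoff 30. No gain.
Household 5 (pledges 40, payoff 30): dropping to 0 → total 90, payoff 0. No gain.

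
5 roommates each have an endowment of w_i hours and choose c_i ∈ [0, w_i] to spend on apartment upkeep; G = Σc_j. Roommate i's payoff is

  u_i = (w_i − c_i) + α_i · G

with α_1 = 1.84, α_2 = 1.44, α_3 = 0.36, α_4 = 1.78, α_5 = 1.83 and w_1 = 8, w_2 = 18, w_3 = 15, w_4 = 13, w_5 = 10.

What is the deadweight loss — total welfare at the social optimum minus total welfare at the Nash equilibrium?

∂u_i/∂c_i = α_i − 1, so roommate i contributes w_i if α_i > 1, else 0.
α_i > 1 for i ∈ {1, 2, 4, 5}; NE contributions (8, 18, 0, 13, 10), G = 49.
W^NE = Σw_i − G^NE + (Σα_i)·G^NE = 64 + 6.25·49 = 370.25.
Planner: ∂(Σu_j)/∂c_i = Σα_j − 1 = 6.25 > 0, so everyone contributes w_i; G^SO = 64, W^SO = 64 + 6.25·64 = 464.
Deadweight loss = 93.75.

93.75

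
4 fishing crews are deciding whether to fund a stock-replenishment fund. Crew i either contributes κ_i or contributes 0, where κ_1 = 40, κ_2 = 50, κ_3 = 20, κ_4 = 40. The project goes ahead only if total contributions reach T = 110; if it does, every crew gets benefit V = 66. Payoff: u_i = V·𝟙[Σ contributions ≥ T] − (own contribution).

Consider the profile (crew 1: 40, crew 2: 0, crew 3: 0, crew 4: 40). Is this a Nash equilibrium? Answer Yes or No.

Total = 80 < 110: not provided.
Crew 1 (pledges 40, payoff -40): dropping to 0 → total 40, payoff 0. Profitable deviation.

No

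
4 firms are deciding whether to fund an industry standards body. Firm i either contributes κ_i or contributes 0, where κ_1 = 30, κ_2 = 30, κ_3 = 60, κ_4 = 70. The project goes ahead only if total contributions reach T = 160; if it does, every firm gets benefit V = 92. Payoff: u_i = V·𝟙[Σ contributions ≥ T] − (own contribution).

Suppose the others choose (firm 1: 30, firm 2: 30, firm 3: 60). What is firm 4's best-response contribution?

70

Others' total = 120. Contributing 70 brings total to 190 ≥ 160: gain V − κ_4 = 22.
Best response: 70.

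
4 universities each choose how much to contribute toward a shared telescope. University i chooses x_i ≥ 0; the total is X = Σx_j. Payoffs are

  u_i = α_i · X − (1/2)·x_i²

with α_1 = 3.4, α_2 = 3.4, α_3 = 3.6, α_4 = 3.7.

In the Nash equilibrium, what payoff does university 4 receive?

45.325

University i's FOC: ∂u_i/∂x_i = α_i − x_i = 0, so x_i* = α_i.
NE contributions = (3.4, 3.4, 3.6, 3.7); X = 14.1.
u_4 = α_4·X − ½·(x_4)² = 3.7·14.1 − ½·3.7² = 45.325.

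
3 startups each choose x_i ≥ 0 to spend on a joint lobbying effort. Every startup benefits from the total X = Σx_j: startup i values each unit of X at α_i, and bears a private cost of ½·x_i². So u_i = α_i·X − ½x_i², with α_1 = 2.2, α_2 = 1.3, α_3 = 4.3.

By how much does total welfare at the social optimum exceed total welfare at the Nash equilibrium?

Startup i's FOC: ∂u_i/∂x_i = α_i − x_i = 0, so x_i* = α_i.
NE contributions = (2.2, 1.3, 4.3); X = 7.8.
W^NE = (Σα)·X − ½Σα_i² = 7.8² − ½·25.02 = 48.33.
Planner sets x_i = Σα_j = 7.8 for every i, so X^SO = 3·7.8 = 23.4.
W^SO = (Σα)·X^SO − ½·3·(Σα)² = (3/2)·7.8² = 91.26.
Deadweight loss = W^SO − W^NE = 42.93.

42.93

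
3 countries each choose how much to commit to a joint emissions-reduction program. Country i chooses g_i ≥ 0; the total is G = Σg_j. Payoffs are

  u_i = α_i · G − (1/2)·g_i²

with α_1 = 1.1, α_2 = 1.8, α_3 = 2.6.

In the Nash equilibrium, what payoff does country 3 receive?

Country i's FOC: ∂u_i/∂g_i = α_i − g_i = 0, so g_i* = α_i.
NE contributions = (1.1, 1.8, 2.6); G = 5.5.
u_3 = α_3·G − ½·(g_3)² = 2.6·5.5 − ½·2.6² = 10.92.

10.92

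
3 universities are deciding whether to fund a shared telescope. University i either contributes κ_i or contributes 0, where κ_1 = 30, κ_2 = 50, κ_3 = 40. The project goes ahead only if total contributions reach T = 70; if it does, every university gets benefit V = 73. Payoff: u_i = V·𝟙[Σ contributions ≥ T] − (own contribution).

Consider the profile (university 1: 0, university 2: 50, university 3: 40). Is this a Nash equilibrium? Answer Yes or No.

Total = 90 ≥ 70: provided.
University 1 (pledges 0, payoff 73): pledging 30 → total 120, payoff 43. No gain.
University 2 (pledges 50, payoff 23): dropping to 0 → total 40, payoff 0. No gain.
University 3 (pledges 40, payoff 33): dropping to 0 → total 50, payoff 0. No gain.

Yes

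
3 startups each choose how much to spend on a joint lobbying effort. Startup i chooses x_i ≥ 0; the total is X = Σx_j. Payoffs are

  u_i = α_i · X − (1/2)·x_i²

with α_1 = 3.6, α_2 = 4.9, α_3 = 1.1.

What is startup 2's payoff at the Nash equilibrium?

35.035

Startup i's FOC: ∂u_i/∂x_i = α_i − x_i = 0, so x_i* = α_i.
NE contributions = (3.6, 4.9, 1.1); X = 9.6.
u_2 = α_2·X − ½·(x_2)² = 4.9·9.6 − ½·4.9² = 35.035.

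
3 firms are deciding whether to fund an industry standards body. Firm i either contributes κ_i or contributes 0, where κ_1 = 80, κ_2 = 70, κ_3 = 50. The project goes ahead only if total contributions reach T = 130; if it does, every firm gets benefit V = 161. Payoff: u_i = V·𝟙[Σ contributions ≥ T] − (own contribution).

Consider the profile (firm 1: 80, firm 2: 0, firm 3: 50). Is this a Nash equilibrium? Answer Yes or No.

Total = 130 ≥ 130: provided.
Firm 1 (pledges 80, payoff 81): dropping to 0 → total 50, payoff 0. No gain.
Firm 2 (pledges 0, payoff 161): pledging 70 → total 200, payoff 91. No gain.
Firm 3 (pledges 50, payoff 111): dropping to 0 → total 80, payoff 0. No gain.

Yes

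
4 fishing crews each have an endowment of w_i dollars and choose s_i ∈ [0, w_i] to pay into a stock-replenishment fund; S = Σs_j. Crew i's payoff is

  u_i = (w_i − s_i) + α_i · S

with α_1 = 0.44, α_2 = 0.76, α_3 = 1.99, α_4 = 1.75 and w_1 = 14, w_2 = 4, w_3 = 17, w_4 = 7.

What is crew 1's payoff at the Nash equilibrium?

24.56

∂u_i/∂s_i = α_i − 1, so crew i contributes w_i if α_i > 1, else 0.
α_i > 1 for i ∈ {3, 4}; NE contributions (0, 0, 17, 7), S = 24.
u_1 = (14 − 0) + 0.44·24 = 24.56.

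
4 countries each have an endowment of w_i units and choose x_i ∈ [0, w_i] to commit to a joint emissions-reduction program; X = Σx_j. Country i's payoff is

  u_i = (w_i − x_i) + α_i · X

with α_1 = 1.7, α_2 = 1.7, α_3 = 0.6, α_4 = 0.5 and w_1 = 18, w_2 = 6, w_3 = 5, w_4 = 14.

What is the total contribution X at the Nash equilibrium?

∂u_i/∂x_i = α_i − 1, so country i contributes w_i if α_i > 1, else 0.
α_i > 1 for i ∈ {1, 2}; NE contributions (18, 6, 0, 0), X = 24.

24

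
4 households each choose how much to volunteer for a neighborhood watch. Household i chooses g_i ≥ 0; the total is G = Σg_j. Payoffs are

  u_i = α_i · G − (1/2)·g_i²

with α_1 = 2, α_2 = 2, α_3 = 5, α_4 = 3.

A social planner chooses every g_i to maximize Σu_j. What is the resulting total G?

Planner FOC: ∂(Σu_j)/∂g_i = (Σα_j) − g_i = 0, so g_i^SO = Σα_j = 12 for every i; G^SO = 48.

48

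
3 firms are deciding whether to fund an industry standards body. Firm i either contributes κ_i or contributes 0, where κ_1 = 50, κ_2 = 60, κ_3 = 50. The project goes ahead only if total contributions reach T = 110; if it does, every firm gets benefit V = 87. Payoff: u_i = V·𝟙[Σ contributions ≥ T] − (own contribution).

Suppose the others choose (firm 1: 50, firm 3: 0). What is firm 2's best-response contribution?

Others' total = 50. Contributing 60 brings total to 110 ≥ 110: gain V − κ_2 = 27.
Best response: 60.

60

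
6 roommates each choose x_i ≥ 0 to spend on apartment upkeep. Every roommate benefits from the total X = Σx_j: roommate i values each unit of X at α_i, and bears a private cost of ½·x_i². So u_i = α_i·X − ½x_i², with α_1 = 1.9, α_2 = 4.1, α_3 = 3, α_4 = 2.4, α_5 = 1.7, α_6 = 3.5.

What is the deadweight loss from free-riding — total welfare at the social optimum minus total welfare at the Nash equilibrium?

576.28

Roommate i's FOC: ∂u_i/∂x_i = α_i − x_i = 0, so x_i* = α_i.
NE contributions = (1.9, 4.1, 3, 2.4, 1.7, 3.5); X = 16.6.
W^NE = (Σα)·X − ½Σα_i² = 16.6² − ½·50.32 = 250.4.
Planner sets x_i = Σα_j = 16.6 for every i, so X^SO = 6·16.6 = 99.6.
W^SO = (Σα)·X^SO − ½·6·(Σα)² = (6/2)·16.6² = 826.68.
Deadweight loss = W^SO − W^NE = 576.28.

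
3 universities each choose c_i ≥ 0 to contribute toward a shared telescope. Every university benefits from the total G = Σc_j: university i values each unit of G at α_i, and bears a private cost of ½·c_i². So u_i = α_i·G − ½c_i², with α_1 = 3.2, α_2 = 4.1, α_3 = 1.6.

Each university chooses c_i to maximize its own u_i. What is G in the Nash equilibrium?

University i's FOC: ∂u_i/∂c_i = α_i − c_i = 0, so c_i* = α_i.
NE contributions = (3.2, 4.1, 1.6); G = 8.9.

8.9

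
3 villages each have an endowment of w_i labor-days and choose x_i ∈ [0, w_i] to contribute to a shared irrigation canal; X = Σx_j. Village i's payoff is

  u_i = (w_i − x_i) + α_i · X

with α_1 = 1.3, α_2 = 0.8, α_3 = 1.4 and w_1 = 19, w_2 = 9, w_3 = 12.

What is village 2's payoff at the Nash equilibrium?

∂u_i/∂x_i = α_i − 1, so village i contributes w_i if α_i > 1, else 0.
α_i > 1 for i ∈ {1, 3}; NE contributions (19, 0, 12), X = 31.
u_2 = (9 − 0) + 0.8·31 = 33.8.

33.8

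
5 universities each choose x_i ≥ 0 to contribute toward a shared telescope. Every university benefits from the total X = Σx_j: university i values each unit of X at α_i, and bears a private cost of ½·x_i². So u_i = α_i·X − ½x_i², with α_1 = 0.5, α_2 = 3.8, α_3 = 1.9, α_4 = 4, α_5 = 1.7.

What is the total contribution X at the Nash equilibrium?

11.9

University i's FOC: ∂u_i/∂x_i = α_i − x_i = 0, so x_i* = α_i.
NE contributions = (0.5, 3.8, 1.9, 4, 1.7); X = 11.9.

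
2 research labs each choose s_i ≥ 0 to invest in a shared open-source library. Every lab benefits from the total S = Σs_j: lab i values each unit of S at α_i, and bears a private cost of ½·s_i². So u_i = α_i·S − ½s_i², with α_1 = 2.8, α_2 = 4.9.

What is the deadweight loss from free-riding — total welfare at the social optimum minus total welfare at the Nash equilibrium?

Lab i's FOC: ∂u_i/∂s_i = α_i − s_i = 0, so s_i* = α_i.
NE contributions = (2.8, 4.9); S = 7.7.
W^NE = (Σα)·S − ½Σα_i² = 7.7² − ½·31.85 = 43.365.
Planner sets s_i = Σα_j = 7.7 for every i, so S^SO = 2·7.7 = 15.4.
W^SO = (Σα)·S^SO − ½·2·(Σα)² = (2/2)·7.7² = 59.29.
Deadweight loss = W^SO − W^NE = 15.925.

15.925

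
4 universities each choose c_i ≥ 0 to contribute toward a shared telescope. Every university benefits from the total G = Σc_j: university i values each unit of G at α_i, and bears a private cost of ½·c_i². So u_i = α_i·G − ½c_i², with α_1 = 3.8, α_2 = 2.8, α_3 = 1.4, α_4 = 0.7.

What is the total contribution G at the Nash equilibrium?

University i's FOC: ∂u_i/∂c_i = α_i − c_i = 0, so c_i* = α_i.
NE contributions = (3.8, 2.8, 1.4, 0.7); G = 8.7.

8.7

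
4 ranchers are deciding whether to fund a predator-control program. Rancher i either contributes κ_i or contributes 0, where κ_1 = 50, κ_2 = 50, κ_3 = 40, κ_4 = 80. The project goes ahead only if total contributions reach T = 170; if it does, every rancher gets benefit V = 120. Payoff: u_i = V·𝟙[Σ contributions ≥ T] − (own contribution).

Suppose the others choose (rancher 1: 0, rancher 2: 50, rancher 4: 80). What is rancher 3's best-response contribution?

Others' total = 130. Contributing 40 brings total to 170 ≥ 170: gain V − κ_3 = 80.
Best response: 40.

40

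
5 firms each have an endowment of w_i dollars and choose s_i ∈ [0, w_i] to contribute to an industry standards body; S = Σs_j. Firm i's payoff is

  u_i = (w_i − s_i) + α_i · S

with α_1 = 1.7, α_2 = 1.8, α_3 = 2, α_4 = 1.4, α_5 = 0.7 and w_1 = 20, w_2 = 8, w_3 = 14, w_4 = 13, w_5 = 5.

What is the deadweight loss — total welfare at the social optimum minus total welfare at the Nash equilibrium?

33

∂u_i/∂s_i = α_i − 1, so firm i contributes w_i if α_i > 1, else 0.
α_i > 1 for i ∈ {1, 2, 3, 4}; NE contributions (20, 8, 14, 13, 0), S = 55.
W^NE = Σw_i − S^NE + (Σα_i)·S^NE = 60 + 6.6·55 = 423.
Planner: ∂(Σu_j)/∂s_i = Σα_j − 1 = 6.6 > 0, so everyone contributes w_i; S^SO = 60, W^SO = 60 + 6.6·60 = 456.
Deadweight loss = 33.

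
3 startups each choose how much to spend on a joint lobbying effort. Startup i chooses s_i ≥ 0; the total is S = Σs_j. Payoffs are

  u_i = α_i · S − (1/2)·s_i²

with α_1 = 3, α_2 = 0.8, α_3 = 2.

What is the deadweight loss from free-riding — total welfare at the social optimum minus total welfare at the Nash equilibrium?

Startup i's FOC: ∂u_i/∂s_i = α_i − s_i = 0, so s_i* = α_i.
NE contributions = (3, 0.8, 2); S = 5.8.
W^NE = (Σα)·S − ½Σα_i² = 5.8² − ½·13.64 = 26.82.
Planner sets s_i = Σα_j = 5.8 for every i, so S^SO = 3·5.8 = 17.4.
W^SO = (Σα)·S^SO − ½·3·(Σα)² = (3/2)·5.8² = 50.46.
Deadweight loss = W^SO − W^NE = 23.64.

23.64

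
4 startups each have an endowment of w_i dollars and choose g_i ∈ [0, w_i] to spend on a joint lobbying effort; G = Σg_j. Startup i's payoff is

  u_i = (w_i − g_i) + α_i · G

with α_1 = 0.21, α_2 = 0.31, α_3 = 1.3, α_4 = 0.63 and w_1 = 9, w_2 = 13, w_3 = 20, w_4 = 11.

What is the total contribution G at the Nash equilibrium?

20

∂u_i/∂g_i = α_i − 1, so startup i contributes w_i if α_i > 1, else 0.
α_i > 1 for i ∈ {3}; NE contributions (0, 0, 20, 0), G = 20.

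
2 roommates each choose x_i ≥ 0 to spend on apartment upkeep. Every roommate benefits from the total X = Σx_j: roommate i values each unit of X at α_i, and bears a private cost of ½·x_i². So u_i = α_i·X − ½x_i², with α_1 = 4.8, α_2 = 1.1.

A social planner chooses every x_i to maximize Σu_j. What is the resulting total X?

11.8

Planner FOC: ∂(Σu_j)/∂x_i = (Σα_j) − x_i = 0, so x_i^SO = Σα_j = 5.9 for every i; X^SO = 11.8.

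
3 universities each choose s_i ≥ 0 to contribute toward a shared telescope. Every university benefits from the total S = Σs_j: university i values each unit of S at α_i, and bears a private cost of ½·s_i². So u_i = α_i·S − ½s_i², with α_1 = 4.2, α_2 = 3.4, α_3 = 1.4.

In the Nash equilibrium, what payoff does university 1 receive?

University i's FOC: ∂u_i/∂s_i = α_i − s_i = 0, so s_i* = α_i.
NE contributions = (4.2, 3.4, 1.4); S = 9.
u_1 = α_1·S − ½·(s_1)² = 4.2·9 − ½·4.2² = 28.98.

28.98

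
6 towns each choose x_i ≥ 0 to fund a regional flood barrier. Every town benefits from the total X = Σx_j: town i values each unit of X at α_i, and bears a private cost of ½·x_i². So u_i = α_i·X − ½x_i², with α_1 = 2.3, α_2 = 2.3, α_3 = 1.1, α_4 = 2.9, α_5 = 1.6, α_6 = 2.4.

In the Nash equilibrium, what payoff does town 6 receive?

27.36

Town i's FOC: ∂u_i/∂x_i = α_i − x_i = 0, so x_i* = α_i.
NE contributions = (2.3, 2.3, 1.1, 2.9, 1.6, 2.4); X = 12.6.
u_6 = α_6·X − ½·(x_6)² = 2.4·12.6 − ½·2.4² = 27.36.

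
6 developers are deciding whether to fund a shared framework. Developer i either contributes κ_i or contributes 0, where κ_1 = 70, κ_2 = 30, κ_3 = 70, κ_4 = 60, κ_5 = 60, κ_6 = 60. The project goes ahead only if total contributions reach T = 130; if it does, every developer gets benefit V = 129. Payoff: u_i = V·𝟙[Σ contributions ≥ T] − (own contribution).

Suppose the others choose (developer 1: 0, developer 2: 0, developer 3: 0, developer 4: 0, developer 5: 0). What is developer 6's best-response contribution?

Others' total = 0. Even contributing 60 gives 60 < 130: no benefit either way.
Best response: 0.

0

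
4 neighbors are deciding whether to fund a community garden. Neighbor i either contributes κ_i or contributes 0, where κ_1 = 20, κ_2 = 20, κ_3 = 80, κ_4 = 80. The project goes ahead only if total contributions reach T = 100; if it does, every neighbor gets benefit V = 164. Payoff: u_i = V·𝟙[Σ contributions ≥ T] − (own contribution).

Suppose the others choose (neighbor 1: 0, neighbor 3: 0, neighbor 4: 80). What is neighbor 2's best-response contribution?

20

Others' total = 80. Contributing 20 brings total to 100 ≥ 100: gain V − κ_2 = 144.
Best response: 20.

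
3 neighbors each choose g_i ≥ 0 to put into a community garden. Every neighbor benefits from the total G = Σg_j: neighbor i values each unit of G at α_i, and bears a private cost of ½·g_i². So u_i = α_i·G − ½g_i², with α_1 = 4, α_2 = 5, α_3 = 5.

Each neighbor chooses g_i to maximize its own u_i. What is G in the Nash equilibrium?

Neighbor i's FOC: ∂u_i/∂g_i = α_i − g_i = 0, so g_i* = α_i.
NE contributions = (4, 5, 5); G = 14.

14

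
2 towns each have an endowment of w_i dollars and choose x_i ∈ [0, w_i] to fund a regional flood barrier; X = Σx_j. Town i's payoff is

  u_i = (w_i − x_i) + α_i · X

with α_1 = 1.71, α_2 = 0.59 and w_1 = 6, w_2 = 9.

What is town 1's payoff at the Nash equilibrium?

10.26

∂u_i/∂x_i = α_i − 1, so town i contributes w_i if α_i > 1, else 0.
α_i > 1 for i ∈ {1}; NE contributions (6, 0), X = 6.
u_1 = (6 − 6) + 1.71·6 = 10.26.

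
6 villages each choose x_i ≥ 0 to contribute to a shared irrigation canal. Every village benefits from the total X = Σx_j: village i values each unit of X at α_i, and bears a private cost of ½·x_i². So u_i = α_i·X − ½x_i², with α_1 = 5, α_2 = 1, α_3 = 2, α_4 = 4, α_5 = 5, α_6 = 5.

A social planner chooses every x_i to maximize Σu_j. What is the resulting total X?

132

Planner FOC: ∂(Σu_j)/∂x_i = (Σα_j) − x_i = 0, so x_i^SO = Σα_j = 22 for every i; X^SO = 132.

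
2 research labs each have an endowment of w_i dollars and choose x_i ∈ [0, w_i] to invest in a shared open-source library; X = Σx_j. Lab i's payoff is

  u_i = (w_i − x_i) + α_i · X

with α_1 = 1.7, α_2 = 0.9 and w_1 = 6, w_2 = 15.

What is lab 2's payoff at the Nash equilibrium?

∂u_i/∂x_i = α_i − 1, so lab i contributes w_i if α_i > 1, else 0.
α_i > 1 for i ∈ {1}; NE contributions (6, 0), X = 6.
u_2 = (15 − 0) + 0.9·6 = 20.4.

20.4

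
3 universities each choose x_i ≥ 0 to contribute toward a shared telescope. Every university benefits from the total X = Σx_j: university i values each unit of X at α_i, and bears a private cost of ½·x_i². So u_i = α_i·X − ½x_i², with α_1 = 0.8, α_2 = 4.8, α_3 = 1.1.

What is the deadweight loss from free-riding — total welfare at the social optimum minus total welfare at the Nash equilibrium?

34.89

University i's FOC: ∂u_i/∂x_i = α_i − x_i = 0, so x_i* = α_i.
NE contributions = (0.8, 4.8, 1.1); X = 6.7.
W^NE = (Σα)·X − ½Σα_i² = 6.7² − ½·24.89 = 32.445.
Planner sets x_i = Σα_j = 6.7 for every i, so X^SO = 3·6.7 = 20.1.
W^SO = (Σα)·X^SO − ½·3·(Σα)² = (3/2)·6.7² = 67.335.
Deadweight loss = W^SO − W^NE = 34.89.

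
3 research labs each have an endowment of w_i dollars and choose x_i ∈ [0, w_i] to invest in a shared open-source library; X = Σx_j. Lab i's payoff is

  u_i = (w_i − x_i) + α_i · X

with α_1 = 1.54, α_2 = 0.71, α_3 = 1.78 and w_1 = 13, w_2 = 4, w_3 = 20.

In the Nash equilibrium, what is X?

33

∂u_i/∂x_i = α_i − 1, so lab i contributes w_i if α_i > 1, else 0.
α_i > 1 for i ∈ {1, 3}; NE contributions (13, 0, 20), X = 33.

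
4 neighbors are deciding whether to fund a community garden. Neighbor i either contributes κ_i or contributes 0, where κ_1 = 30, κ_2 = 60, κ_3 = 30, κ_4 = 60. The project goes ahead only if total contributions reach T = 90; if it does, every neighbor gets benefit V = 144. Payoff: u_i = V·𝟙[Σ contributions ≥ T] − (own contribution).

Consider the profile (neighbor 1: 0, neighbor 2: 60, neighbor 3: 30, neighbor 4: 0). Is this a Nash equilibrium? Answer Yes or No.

Yes

Total = 90 ≥ 90: provided.
Neighbor 1 (pledges 0, payoff 144): pledging 30 → total 120, payoff 114. No gain.
Neighbor 2 (pledges 60, payoff 84): dropping to 0 → total 30, payoff 0. No gain.
Neighbor 3 (pledges 30, payoff 114): dropping to 0 → total 60, payoff 0. No gain.
Neighbor 4 (pledges 0, payoff 144): pledging 60 → total 150, payoff 84. No gain.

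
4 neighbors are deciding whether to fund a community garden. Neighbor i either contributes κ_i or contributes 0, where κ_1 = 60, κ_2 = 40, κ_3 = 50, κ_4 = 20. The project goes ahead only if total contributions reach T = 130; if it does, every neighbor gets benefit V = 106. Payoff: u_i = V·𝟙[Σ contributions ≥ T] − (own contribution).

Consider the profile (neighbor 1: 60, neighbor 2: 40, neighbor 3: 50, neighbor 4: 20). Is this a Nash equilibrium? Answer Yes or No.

Total = 170 ≥ 130: provided.
Neighbor 1 (pledges 60, payoff 46): dropping to 0 → total 110, payoff 0. No gain.
Neighbor 2 (pledges 40, payoff 66): dropping to 0 → total 130, payoff 106. Profitable deviation.

No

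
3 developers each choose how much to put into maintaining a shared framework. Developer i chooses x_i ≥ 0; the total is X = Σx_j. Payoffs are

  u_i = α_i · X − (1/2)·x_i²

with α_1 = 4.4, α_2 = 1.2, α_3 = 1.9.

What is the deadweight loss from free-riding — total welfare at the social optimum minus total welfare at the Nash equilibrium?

40.33

Developer i's FOC: ∂u_i/∂x_i = α_i − x_i = 0, so x_i* = α_i.
NE contributions = (4.4, 1.2, 1.9); X = 7.5.
W^NE = (Σα)·X − ½Σα_i² = 7.5² − ½·24.41 = 44.045.
Planner sets x_i = Σα_j = 7.5 for every i, so X^SO = 3·7.5 = 22.5.
W^SO = (Σα)·X^SO − ½·3·(Σα)² = (3/2)·7.5² = 84.375.
Deadweight loss = W^SO − W^NE = 40.33.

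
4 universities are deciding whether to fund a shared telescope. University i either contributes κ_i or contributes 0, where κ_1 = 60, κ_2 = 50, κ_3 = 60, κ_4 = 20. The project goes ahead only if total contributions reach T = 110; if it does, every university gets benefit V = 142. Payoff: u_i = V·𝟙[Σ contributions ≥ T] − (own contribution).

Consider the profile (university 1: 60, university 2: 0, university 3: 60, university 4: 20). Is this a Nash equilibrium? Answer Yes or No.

No

Total = 140 ≥ 110: provided.
University 1 (pledges 60, payoff 82): dropping to 0 → total 80, payoff 0. No gain.
University 2 (pledges 0, payoff 142): pledging 50 → total 190, payoff 92. No gain.
University 3 (pledges 60, payoff 82): dropping to 0 → total 80, payoff 0. No gain.
University 4 (pledges 20, payoff 122): dropping to 0 → total 120, payoff 142. Profitable deviation.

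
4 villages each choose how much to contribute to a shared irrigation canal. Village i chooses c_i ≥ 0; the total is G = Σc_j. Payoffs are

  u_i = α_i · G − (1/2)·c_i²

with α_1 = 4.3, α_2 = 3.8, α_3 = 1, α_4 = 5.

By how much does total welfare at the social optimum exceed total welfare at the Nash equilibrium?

Village i's FOC: ∂u_i/∂c_i = α_i − c_i = 0, so c_i* = α_i.
NE contributions = (4.3, 3.8, 1, 5); G = 14.1.
W^NE = (Σα)·G − ½Σα_i² = 14.1² − ½·58.93 = 169.345.
Planner sets c_i = Σα_j = 14.1 for every i, so G^SO = 4·14.1 = 56.4.
W^SO = (Σα)·G^SO − ½·4·(Σα)² = (4/2)·14.1² = 397.62.
Deadweight loss = W^SO − W^NE = 228.275.

228.275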